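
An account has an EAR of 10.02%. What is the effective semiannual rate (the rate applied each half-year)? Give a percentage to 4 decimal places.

The per-half-year rate i satisfies (1 + i)^2 = 1 + 0.1002.
i = 1.1002^(1/2) − 1 = 0.0489042 = 4.8904%.

4.8904%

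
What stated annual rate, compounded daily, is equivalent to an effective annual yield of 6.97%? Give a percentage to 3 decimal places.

6.738%

(1 + r/365)^365 − 1 = 0.0697, so 1 + r/365 = 1.0697^(1/365).
r/365 = 0.000185, so r = 0.067384 = 6.738%.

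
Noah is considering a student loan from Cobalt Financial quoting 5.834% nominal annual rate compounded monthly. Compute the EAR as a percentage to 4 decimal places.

5.9926%

EAR = (1 + 0.05834/12)^12 − 1.
= 1.059926 − 1 = 5.9926%.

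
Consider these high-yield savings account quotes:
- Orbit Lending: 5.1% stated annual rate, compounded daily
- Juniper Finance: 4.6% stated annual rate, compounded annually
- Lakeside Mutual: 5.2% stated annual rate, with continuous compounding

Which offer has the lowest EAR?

Orbit Lending: (1 + 0.051/365)^365 − 1 = 5.232%
Juniper Finance: compounded annually, EAR = 4.600%
Lakeside Mutual: e^0.052 − 1 = 5.338%
The lowest effective annual rate is Juniper Finance at 4.600%.

Juniper Finance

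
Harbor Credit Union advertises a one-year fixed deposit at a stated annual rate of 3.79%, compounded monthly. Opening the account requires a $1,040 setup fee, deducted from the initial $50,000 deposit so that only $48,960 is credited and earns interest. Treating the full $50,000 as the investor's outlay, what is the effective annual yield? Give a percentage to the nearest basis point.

1.70%

Value after one year: 48,960 × (1 + 0.0379/12)^12 = 48,960 × 1.038565 = $50,848.16.
Effective yield on the $50,000 outlay: 50,848.16 / 50,000 − 1 = 0.016963 = 1.70%.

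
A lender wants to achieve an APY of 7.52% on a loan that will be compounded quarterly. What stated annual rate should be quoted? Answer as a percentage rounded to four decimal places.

7.3168%

(1 + r/4)^4 − 1 = 0.0752, so 1 + r/4 = 1.0752^(1/4).
r/4 = 0.018292, so r = 0.073168 = 7.3168%.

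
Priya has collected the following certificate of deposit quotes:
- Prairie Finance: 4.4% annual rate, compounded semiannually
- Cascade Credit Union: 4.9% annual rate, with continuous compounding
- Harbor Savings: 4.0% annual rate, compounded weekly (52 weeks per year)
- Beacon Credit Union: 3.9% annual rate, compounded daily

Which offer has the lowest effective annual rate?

Prairie Finance: (1 + 0.044/2)^2 − 1 = 4.448%
Cascade Credit Union: e^0.049 − 1 = 5.022%
Harbor Savings: (1 + 0.040/52)^52 − 1 = 4.079%
Beacon Credit Union: (1 + 0.039/365)^365 − 1 = 3.977%
The lowest effective annual rate is Beacon Credit Union at 3.977%.

Beacon Credit Union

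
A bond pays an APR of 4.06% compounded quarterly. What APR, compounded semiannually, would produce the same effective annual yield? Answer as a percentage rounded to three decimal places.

EAR = (1 + 0.0406/4)^4 − 1 = 0.041222.
Solve (1 + r/2)^2 = 1.041222: r/2 = 1.041222^(1/2) − 1 = 0.020403, so r = 0.040806 = 4.081%.

4.081%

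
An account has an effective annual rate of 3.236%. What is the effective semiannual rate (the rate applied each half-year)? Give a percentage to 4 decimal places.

1.6051%

The per-half-year rate i satisfies (1 + i)^2 = 1 + 0.03236.
i = 1.03236^(1/2) − 1 = 0.0160512 = 1.6051%.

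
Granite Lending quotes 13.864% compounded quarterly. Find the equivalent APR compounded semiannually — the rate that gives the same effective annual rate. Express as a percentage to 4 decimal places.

EAR = (1 + 0.13864/4)^4 − 1 = 0.146016.
Solve (1 + r/2)^2 = 1.146016: r/2 = 1.146016^(1/2) − 1 = 0.070521, so r = 0.141043 = 14.1043%.

14.1043%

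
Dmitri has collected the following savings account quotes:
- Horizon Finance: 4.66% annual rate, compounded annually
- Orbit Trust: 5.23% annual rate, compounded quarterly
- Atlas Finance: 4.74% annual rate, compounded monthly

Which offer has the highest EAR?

Orbit Trust

Horizon Finance: compounded annually, EAR = 4.660%
Orbit Trust: (1 + 0.0523/4)^4 − 1 = 5.333%
Atlas Finance: (1 + 0.0474/12)^12 − 1 = 4.844%
The highest effective annual rate is Orbit Trust at 5.333%.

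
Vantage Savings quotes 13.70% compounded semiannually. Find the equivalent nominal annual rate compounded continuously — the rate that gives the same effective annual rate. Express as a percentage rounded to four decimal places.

13.2512%

EAR = (1 + 0.1370/2)^2 − 1 = 0.141692.
Equivalent continuous rate: r = ln(1 + 0.141692) = 0.132512 = 13.2512%.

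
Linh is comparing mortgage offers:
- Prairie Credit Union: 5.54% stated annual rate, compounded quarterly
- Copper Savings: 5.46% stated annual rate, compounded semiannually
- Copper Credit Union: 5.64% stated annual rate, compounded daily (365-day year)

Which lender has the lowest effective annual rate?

Copper Savings

Prairie Credit Union: (1 + 0.0554/4)^4 − 1 = 5.656%
Copper Savings: (1 + 0.0546/2)^2 − 1 = 5.535%
Copper Credit Union: (1 + 0.0564/365)^365 − 1 = 5.802%
The lowest effective annual rate is Copper Savings at 5.535%.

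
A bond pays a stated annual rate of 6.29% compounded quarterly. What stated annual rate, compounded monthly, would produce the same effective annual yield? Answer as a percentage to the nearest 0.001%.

6.257%

EAR = (1 + 0.0629/4)^4 − 1 = 0.064399.
Solve (1 + r/12)^12 = 1.064399: r/12 = 1.064399^(1/12) − 1 = 0.005214, so r = 0.062573 = 6.257%.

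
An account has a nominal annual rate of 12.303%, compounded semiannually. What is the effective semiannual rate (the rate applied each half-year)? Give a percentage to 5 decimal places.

With a nominal annual rate compounded semiannually, the periodic rate is the nominal rate divided by 2.
i = 0.12303 / 2 = 0.0615150 = 6.15150%.

6.15150%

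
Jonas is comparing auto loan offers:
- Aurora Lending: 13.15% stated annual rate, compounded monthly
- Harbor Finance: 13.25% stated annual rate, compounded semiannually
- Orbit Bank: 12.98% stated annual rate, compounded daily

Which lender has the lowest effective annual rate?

Aurora Lending: (1 + 0.1315/12)^12 − 1 = 13.972%
Harbor Finance: (1 + 0.1325/2)^2 − 1 = 13.689%
Orbit Bank: (1 + 0.1298/365)^365 − 1 = 13.857%
The lowest effective annual rate is Harbor Finance at 13.689%.

Harbor Finance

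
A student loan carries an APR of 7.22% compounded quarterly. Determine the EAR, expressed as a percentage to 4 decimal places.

EAR = (1 + 0.0722/4)^4 − 1.
= 1.074178 − 1 = 7.4178%.

7.4178%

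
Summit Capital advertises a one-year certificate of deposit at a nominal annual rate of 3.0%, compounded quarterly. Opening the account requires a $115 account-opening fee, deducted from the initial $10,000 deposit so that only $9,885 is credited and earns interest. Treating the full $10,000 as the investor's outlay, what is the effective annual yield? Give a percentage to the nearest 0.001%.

1.849%

Value after one year: 9,885 × (1 + 0.030/4)^4 = 9,885 × 1.030339 = $10,184.90.
Effective yield on the $10,000 outlay: 10,184.90 / 10,000 − 1 = 0.018490 = 1.849%.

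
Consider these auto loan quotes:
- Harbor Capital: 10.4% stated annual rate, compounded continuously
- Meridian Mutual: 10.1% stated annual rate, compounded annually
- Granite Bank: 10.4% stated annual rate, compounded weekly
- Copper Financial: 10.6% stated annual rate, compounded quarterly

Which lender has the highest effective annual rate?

Copper Financial

Harbor Capital: e^0.104 − 1 = 10.960%
Meridian Mutual: compounded annually, EAR = 10.100%
Granite Bank: (1 + 0.104/52)^52 − 1 = 10.949%
Copper Financial: (1 + 0.106/4)^4 − 1 = 11.029%
The highest effective annual rate is Copper Financial at 11.029%.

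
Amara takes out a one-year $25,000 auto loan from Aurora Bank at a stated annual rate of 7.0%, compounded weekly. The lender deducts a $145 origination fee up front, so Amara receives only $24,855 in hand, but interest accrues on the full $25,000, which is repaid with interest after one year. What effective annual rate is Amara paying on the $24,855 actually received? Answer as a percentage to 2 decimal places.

Amount owed after one year: 25,000 × (1 + 0.070/52)^52 = 25,000 × 1.072458 = $26,811.44.
Effective rate on net proceeds: 26,811.44 / 24,855 − 1 = 0.078714 = 7.87%.

7.87%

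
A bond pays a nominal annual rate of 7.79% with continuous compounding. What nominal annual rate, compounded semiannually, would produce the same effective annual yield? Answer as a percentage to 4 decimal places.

7.9437%

EAR under continuous compounding: e^0.0779 − 1 = 0.081015.
Solve (1 + r/2)^2 = 1.081015: r/2 = 1.081015^(1/2) − 1 = 0.039718, so r = 0.079437 = 7.9437%.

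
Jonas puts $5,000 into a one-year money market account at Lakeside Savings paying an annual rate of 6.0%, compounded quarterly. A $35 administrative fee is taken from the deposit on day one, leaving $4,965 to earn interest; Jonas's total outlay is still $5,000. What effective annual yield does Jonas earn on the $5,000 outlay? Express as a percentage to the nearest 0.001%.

Value after one year: 4,965 × (1 + 0.060/4)^4 = 4,965 × 1.061364 = $5,269.67.
Effective yield on the $5,000 outlay: 5,269.67 / 5,000 − 1 = 0.053934 = 5.393%.

5.393%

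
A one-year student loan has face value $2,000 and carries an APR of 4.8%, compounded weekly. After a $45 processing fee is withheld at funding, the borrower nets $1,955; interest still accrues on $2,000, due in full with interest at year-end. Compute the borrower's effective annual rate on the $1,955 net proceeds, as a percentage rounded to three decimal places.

Amount owed after one year: 2,000 × (1 + 0.048/52)^52 = 2,000 × 1.049147 = $2,098.29.
Effective rate on net proceeds: 2,098.29 / 1,955 − 1 = 0.073297 = 7.330%.

7.330%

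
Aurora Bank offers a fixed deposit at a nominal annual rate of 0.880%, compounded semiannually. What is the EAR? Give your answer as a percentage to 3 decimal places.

EAR = (1 + 0.00880/2)^2 − 1.
= 1.008819 − 1 = 0.882%.

0.882%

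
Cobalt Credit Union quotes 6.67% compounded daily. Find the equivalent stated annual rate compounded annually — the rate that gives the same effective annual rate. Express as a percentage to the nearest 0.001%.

EAR = (1 + 0.0667/365)^365 − 1 = 0.068968.
Compounded annually, the equivalent nominal rate is the EAR itself: 6.897%.

6.897%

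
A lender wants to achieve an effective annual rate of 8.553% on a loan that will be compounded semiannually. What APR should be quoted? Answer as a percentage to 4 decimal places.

(1 + r/2)^2 − 1 = 0.08553, so 1 + r/2 = 1.08553^(1/2).
r/2 = 0.041888, so r = 0.083775 = 8.3775%.

8.3775%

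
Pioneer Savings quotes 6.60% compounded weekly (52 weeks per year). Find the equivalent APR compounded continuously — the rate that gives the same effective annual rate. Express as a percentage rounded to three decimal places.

6.596%

EAR = (1 + 0.0660/52)^52 − 1 = 0.068182.
Equivalent continuous rate: r = ln(1 + 0.068182) = 0.065958 = 6.596%.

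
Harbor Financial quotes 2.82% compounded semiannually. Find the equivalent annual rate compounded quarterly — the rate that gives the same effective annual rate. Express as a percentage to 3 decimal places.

2.810%

EAR = (1 + 0.0282/2)^2 − 1 = 0.028399.
Solve (1 + r/4)^4 = 1.028399: r/4 = 1.028399^(1/4) − 1 = 0.007025, so r = 0.028101 = 2.810%.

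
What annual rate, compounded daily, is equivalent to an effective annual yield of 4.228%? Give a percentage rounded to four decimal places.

4.1413%

(1 + r/365)^365 − 1 = 0.04228, so 1 + r/365 = 1.04228^(1/365).
r/365 = 0.000113, so r = 0.041413 = 4.1413%.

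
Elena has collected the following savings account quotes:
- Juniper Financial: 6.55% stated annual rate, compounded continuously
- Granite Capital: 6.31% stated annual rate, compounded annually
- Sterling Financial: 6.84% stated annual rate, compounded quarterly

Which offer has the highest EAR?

Juniper Financial: e^0.0655 − 1 = 6.769%
Granite Capital: compounded annually, EAR = 6.310%
Sterling Financial: (1 + 0.0684/4)^4 − 1 = 7.017%
The highest effective annual rate is Sterling Financial at 7.017%.

Sterling Financial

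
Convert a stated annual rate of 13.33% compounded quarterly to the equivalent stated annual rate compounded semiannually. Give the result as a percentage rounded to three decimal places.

13.552%

EAR = (1 + 0.1333/4)^4 − 1 = 0.140113.
Solve (1 + r/2)^2 = 1.140113: r/2 = 1.140113^(1/2) − 1 = 0.067761, so r = 0.135521 = 13.552%.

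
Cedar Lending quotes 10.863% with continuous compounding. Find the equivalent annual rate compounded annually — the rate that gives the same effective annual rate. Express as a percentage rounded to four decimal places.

11.4750%

EAR under continuous compounding: e^0.10863 − 1 = 0.114750.
Compounded annually, the equivalent nominal rate is the EAR itself: 11.4750%.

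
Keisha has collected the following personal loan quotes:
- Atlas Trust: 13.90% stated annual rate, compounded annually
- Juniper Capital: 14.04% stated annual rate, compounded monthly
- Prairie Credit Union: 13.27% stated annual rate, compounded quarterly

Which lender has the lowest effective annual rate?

Atlas Trust

Atlas Trust: compounded annually, EAR = 13.900%
Juniper Capital: (1 + 0.1404/12)^12 − 1 = 14.980%
Prairie Credit Union: (1 + 0.1327/4)^4 − 1 = 13.945%
The lowest effective annual rate is Atlas Trust at 13.900%.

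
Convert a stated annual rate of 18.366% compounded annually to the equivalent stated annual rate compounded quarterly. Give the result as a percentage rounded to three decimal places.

17.222%

Compounded annually, EAR = nominal = 0.183660.
Solve (1 + r/4)^4 = 1.183660: r/4 = 1.183660^(1/4) − 1 = 0.043054, so r = 0.172216 = 17.222%.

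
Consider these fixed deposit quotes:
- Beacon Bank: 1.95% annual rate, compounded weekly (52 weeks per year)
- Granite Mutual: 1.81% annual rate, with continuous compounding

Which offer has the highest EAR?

Beacon Bank: (1 + 0.0195/52)^52 − 1 = 1.969%
Granite Mutual: e^0.0181 − 1 = 1.826%
The highest effective annual rate is Beacon Bank at 1.969%.

Beacon Bank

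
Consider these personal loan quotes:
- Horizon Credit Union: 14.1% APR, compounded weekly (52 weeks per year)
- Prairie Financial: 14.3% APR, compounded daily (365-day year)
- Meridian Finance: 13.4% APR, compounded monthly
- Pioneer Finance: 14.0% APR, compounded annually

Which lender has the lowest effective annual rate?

Pioneer Finance

Horizon Credit Union: (1 + 0.141/52)^52 − 1 = 15.120%
Prairie Financial: (1 + 0.143/365)^365 − 1 = 15.370%
Meridian Finance: (1 + 0.134/12)^12 − 1 = 14.254%
Pioneer Finance: compounded annually, EAR = 14.000%
The lowest effective annual rate is Pioneer Finance at 14.000%.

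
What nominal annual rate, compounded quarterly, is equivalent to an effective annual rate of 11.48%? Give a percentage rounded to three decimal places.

(1 + r/4)^4 − 1 = 0.1148, so 1 + r/4 = 1.1148^(1/4).
r/4 = 0.027541, so r = 0.110165 = 11.016%.

11.016%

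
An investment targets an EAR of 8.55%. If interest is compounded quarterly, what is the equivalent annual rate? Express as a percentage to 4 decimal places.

8.2888%

(1 + r/4)^4 − 1 = 0.0855, so 1 + r/4 = 1.0855^(1/4).
r/4 = 0.020722, so r = 0.082888 = 8.2888%.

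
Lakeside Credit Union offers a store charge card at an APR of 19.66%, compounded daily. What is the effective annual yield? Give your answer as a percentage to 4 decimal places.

21.7193%

EAR = (1 + 0.1966/365)^365 − 1.
= (1 + 0.000539)^365 − 1 = 1.217193 − 1 = 21.7193%.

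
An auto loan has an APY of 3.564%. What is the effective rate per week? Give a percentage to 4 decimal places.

The per-week rate i satisfies (1 + i)^52 = 1 + 0.03564.
i = 1.03564^(1/52) − 1 = 0.0006737 = 0.0674%.

0.0674%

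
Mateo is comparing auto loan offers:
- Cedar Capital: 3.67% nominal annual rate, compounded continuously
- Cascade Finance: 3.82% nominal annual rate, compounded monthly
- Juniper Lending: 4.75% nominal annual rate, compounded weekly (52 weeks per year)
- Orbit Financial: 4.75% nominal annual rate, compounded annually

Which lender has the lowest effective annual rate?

Cedar Capital

Cedar Capital: e^0.0367 − 1 = 3.738%
Cascade Finance: (1 + 0.0382/12)^12 − 1 = 3.888%
Juniper Lending: (1 + 0.0475/52)^52 − 1 = 4.862%
Orbit Financial: compounded annually, EAR = 4.750%
The lowest effective annual rate is Cedar Capital at 3.738%.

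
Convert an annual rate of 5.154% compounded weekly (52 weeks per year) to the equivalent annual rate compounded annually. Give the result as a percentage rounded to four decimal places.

5.2864%

EAR = (1 + 0.05154/52)^52 − 1 = 0.052864.
Compounded annually, the equivalent nominal rate is the EAR itself: 5.2864%.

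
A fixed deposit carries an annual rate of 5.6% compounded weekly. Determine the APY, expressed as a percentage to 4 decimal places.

5.7566%

EAR = (1 + 0.056/52)^52 − 1.
= (1 + 0.001077)^52 − 1 = 1.057566 − 1 = 5.7566%.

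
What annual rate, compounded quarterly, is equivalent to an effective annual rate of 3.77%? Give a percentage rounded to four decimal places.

3.7178%

(1 + r/4)^4 − 1 = 0.0377, so 1 + r/4 = 1.0377^(1/4).
r/4 = 0.009295, so r = 0.037178 = 3.7178%.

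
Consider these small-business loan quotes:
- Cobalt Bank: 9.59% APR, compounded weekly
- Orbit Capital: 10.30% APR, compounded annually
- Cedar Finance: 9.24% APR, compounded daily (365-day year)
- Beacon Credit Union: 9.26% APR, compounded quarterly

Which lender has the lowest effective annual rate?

Cobalt Bank: (1 + 0.0959/52)^52 − 1 = 10.055%
Orbit Capital: compounded annually, EAR = 10.300%
Cedar Finance: (1 + 0.0924/365)^365 − 1 = 9.679%
Beacon Credit Union: (1 + 0.0926/4)^4 − 1 = 9.587%
The lowest effective annual rate is Beacon Credit Union at 9.587%.

Beacon Credit Union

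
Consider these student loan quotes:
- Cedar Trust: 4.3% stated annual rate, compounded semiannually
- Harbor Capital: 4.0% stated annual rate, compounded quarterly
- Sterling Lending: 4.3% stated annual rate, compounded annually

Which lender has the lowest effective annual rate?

Cedar Trust: (1 + 0.043/2)^2 − 1 = 4.346%
Harbor Capital: (1 + 0.040/4)^4 − 1 = 4.060%
Sterling Lending: compounded annually, EAR = 4.300%
The lowest effective annual rate is Harbor Capital at 4.060%.

Harbor Capital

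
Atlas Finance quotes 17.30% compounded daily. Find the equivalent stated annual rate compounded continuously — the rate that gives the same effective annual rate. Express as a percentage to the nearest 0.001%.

EAR = (1 + 0.1730/365)^365 − 1 = 0.188817.
Equivalent continuous rate: r = ln(1 + 0.188817) = 0.172959 = 17.296%.

17.296%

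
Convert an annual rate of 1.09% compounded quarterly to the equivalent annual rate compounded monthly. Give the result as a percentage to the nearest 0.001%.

EAR = (1 + 0.0109/4)^4 − 1 = 0.010945.
Solve (1 + r/12)^12 = 1.010945: r/12 = 1.010945^(1/12) − 1 = 0.000908, so r = 0.010890 = 1.089%.

1.089%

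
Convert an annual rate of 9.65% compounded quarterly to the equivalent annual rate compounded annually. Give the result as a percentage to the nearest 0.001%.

EAR = (1 + 0.0965/4)^4 − 1 = 0.100049.
Compounded annually, the equivalent nominal rate is the EAR itself: 10.005%.

10.005%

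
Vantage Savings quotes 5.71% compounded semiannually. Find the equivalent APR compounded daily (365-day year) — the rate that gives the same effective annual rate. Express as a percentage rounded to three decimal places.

5.630%

EAR = (1 + 0.0571/2)^2 − 1 = 0.057915.
Solve (1 + r/365)^365 = 1.057915: r/365 = 1.057915^(1/365) − 1 = 0.000154, so r = 0.056304 = 5.630%.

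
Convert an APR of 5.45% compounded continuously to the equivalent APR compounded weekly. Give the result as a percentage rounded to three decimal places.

5.453%

EAR under continuous compounding: e^0.0545 − 1 = 0.056012.
Solve (1 + r/52)^52 = 1.056012: r/52 = 1.056012^(1/52) − 1 = 0.001049, so r = 0.054529 = 5.453%.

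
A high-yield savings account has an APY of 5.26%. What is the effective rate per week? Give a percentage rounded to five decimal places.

0.09863%

The per-week rate i satisfies (1 + i)^52 = 1 + 0.0526.
i = 1.0526^(1/52) − 1 = 0.0009863 = 0.09863%.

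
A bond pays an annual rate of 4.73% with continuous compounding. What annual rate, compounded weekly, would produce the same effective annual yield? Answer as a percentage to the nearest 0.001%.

EAR under continuous compounding: e^0.0473 − 1 = 0.048436.
Solve (1 + r/52)^52 = 1.048436: r/52 = 1.048436^(1/52) − 1 = 0.000910, so r = 0.047322 = 4.732%.

4.732%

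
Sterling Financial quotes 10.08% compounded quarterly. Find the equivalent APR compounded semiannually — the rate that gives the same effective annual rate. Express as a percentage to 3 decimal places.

EAR = (1 + 0.1008/4)^4 − 1 = 0.104675.
Solve (1 + r/2)^2 = 1.104675: r/2 = 1.104675^(1/2) − 1 = 0.051035, so r = 0.102070 = 10.207%.

10.207%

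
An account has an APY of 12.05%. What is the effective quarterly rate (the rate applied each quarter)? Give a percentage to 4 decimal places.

2.8852%

The per-quarter rate i satisfies (1 + i)^4 = 1 + 0.1205.
i = 1.1205^(1/4) − 1 = 0.0288521 = 2.8852%.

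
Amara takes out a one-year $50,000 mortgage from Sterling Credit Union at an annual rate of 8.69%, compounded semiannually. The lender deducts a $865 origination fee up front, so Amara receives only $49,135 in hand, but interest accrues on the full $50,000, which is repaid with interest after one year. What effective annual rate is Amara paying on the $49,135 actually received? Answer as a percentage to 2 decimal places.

Amount owed after one year: 50,000 × (1 + 0.0869/2)^2 = 50,000 × 1.088788 = $54,439.40.
Effective rate on net proceeds: 54,439.40 / 49,135 − 1 = 0.107956 = 10.80%.

10.80%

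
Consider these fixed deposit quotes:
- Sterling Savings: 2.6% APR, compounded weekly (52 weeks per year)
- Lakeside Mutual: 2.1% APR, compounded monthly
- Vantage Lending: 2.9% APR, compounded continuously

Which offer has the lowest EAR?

Sterling Savings: (1 + 0.026/52)^52 − 1 = 2.633%
Lakeside Mutual: (1 + 0.021/12)^12 − 1 = 2.120%
Vantage Lending: e^0.029 − 1 = 2.942%
The lowest effective annual rate is Lakeside Mutual at 2.120%.

Lakeside Mutual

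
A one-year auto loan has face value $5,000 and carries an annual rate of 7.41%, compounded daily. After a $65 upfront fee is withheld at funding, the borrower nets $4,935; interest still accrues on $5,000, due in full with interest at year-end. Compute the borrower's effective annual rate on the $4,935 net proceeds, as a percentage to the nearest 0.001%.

Amount owed after one year: 5,000 × (1 + 0.0741/365)^365 = 5,000 × 1.076906 = $5,384.53.
Effective rate on net proceeds: 5,384.53 / 4,935 − 1 = 0.091091 = 9.109%.

9.109%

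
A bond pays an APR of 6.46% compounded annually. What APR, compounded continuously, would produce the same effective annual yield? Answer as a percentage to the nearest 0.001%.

6.260%

Compounded annually, EAR = nominal = 0.064600.
Equivalent continuous rate: r = ln(1 + 0.064600) = 0.062599 = 6.260%.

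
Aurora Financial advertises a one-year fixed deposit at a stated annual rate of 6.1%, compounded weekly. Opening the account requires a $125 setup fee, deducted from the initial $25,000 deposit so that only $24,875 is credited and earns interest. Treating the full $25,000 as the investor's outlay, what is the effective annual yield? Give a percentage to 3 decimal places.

Value after one year: 24,875 × (1 + 0.061/52)^52 = 24,875 × 1.062861 = $26,438.67.
Effective yield on the $25,000 outlay: 26,438.67 / 25,000 − 1 = 0.057547 = 5.755%.

5.755%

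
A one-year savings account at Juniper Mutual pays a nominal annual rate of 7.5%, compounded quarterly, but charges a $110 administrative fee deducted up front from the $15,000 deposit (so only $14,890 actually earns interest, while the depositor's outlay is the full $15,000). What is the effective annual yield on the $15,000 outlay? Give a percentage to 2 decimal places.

Value after one year: 14,890 × (1 + 0.075/4)^4 = 14,890 × 1.077136 = $16,038.55.
Effective yield on the $15,000 outlay: 16,038.55 / 15,000 − 1 = 0.069237 = 6.92%.

6.92%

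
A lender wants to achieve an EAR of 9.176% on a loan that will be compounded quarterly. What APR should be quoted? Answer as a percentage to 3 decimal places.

(1 + r/4)^4 − 1 = 0.09176, so 1 + r/4 = 1.09176^(1/4).
r/4 = 0.022190, so r = 0.088762 = 8.876%.

8.876%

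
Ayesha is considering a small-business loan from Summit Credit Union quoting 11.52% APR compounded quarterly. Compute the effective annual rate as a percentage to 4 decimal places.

12.0273%

EAR = (1 + 0.1152/4)^4 − 1.
= 1.120273 − 1 = 12.0273%.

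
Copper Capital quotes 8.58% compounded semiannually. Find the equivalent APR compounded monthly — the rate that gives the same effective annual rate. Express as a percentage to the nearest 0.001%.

8.431%

EAR = (1 + 0.0858/2)^2 − 1 = 0.087640.
Solve (1 + r/12)^12 = 1.087640: r/12 = 1.087640^(1/12) − 1 = 0.007025, so r = 0.084305 = 8.431%.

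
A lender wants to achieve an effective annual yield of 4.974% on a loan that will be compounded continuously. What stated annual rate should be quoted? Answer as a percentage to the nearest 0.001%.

Continuous: nominal r satisfies e^r − 1 = 0.04974.
r = ln(1 + 0.04974) = ln(1.04974) = 0.048543 = 4.854%.

4.854%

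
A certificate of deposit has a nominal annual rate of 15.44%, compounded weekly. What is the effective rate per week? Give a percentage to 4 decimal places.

With a nominal annual rate compounded weekly, the periodic rate is the nominal rate divided by 52.
i = 0.1544 / 52 = 0.0029692 = 0.2969%.

0.2969%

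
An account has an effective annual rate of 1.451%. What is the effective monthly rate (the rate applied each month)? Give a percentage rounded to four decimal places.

0.1201%

The per-month rate i satisfies (1 + i)^12 = 1 + 0.01451.
i = 1.01451^(1/12) − 1 = 0.0012012 = 0.1201%.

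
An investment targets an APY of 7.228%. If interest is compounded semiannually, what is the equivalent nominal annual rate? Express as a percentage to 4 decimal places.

(1 + r/2)^2 − 1 = 0.07228, so 1 + r/2 = 1.07228^(1/2).
r/2 = 0.035510, so r = 0.071019 = 7.1019%.

7.1019%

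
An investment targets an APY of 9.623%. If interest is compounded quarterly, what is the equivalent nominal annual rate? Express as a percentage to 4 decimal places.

9.2940%

(1 + r/4)^4 − 1 = 0.09623, so 1 + r/4 = 1.09623^(1/4).
r/4 = 0.023235, so r = 0.092940 = 9.2940%.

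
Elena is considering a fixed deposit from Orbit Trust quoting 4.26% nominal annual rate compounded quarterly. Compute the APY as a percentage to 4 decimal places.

4.3285%

EAR = (1 + 0.0426/4)^4 − 1.
= 1.043285 − 1 = 4.3285%.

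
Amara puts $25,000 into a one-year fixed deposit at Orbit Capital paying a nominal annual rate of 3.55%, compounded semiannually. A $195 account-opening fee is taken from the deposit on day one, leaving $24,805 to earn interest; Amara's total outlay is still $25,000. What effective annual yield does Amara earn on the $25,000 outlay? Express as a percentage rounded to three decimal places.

Value after one year: 24,805 × (1 + 0.0355/2)^2 = 24,805 × 1.035815 = $25,693.39.
Effective yield on the $25,000 outlay: 25,693.39 / 25,000 − 1 = 0.027736 = 2.774%.

2.774%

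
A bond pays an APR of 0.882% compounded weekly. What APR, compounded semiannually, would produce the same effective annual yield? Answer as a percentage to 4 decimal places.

EAR = (1 + 0.00882/52)^52 − 1 = 0.008858.
Solve (1 + r/2)^2 = 1.008858: r/2 = 1.008858^(1/2) − 1 = 0.004419, so r = 0.008839 = 0.8839%.

0.8839%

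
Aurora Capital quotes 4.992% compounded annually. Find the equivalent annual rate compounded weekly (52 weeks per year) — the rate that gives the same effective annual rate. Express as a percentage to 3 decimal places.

4.874%

Compounded annually, EAR = nominal = 0.049920.
Solve (1 + r/52)^52 = 1.049920: r/52 = 1.049920^(1/52) − 1 = 0.000937, so r = 0.048737 = 4.874%.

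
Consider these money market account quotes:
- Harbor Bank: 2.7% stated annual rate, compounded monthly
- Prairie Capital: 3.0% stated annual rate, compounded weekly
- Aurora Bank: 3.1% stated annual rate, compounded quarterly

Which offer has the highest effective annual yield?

Aurora Bank

Harbor Bank: (1 + 0.027/12)^12 − 1 = 2.734%
Prairie Capital: (1 + 0.030/52)^52 − 1 = 3.045%
Aurora Bank: (1 + 0.031/4)^4 − 1 = 3.136%
The highest effective annual rate is Aurora Bank at 3.136%.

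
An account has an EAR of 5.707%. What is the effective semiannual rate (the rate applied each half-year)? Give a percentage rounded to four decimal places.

2.8139%

The per-half-year rate i satisfies (1 + i)^2 = 1 + 0.05707.
i = 1.05707^(1/2) − 1 = 0.0281391 = 2.8139%.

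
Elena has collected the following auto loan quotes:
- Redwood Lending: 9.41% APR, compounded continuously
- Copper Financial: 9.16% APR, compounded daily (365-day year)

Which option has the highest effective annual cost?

Redwood Lending

Redwood Lending: e^0.0941 − 1 = 9.867%
Copper Financial: (1 + 0.0916/365)^365 − 1 = 9.591%
The highest effective annual rate is Redwood Lending at 9.867%.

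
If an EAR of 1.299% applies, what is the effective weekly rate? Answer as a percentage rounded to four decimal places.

The per-week rate i satisfies (1 + i)^52 = 1 + 0.01299.
i = 1.01299^(1/52) − 1 = 0.0002482 = 0.0248%.

0.0248%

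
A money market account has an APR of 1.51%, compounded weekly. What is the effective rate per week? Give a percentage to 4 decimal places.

With a nominal annual rate compounded weekly, the periodic rate is the nominal rate divided by 52.
i = 0.0151 / 52 = 0.0002904 = 0.0290%.

0.0290%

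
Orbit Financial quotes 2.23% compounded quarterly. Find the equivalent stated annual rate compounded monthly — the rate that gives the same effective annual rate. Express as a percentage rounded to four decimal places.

2.2259%

EAR = (1 + 0.0223/4)^4 − 1 = 0.022487.
Solve (1 + r/12)^12 = 1.022487: r/12 = 1.022487^(1/12) − 1 = 0.001855, so r = 0.022259 = 2.2259%.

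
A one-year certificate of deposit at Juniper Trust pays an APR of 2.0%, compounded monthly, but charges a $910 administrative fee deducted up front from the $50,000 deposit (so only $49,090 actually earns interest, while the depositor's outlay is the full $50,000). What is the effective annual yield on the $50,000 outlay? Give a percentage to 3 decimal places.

Value after one year: 49,090 × (1 + 0.020/12)^12 = 49,090 × 1.020184 = $50,080.85.
Effective yield on the $50,000 outlay: 50,080.85 / 50,000 − 1 = 0.001617 = 0.162%.

0.162%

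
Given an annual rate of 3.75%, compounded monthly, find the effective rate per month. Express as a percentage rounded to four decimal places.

With a nominal annual rate compounded monthly, the periodic rate is the nominal rate divided by 12.
i = 0.0375 / 12 = 0.0031250 = 0.3125%.

0.3125%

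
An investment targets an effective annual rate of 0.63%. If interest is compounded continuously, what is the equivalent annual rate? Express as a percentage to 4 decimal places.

0.6280%

Continuous: nominal r satisfies e^r − 1 = 0.0063.
r = ln(1 + 0.0063) = ln(1.0063) = 0.006280 = 0.6280%.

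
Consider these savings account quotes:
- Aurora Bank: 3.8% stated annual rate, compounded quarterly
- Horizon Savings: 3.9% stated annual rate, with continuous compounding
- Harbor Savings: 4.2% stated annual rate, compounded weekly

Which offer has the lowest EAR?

Aurora Bank: (1 + 0.038/4)^4 − 1 = 3.854%
Horizon Savings: e^0.039 − 1 = 3.977%
Harbor Savings: (1 + 0.042/52)^52 − 1 = 4.288%
The lowest effective annual rate is Aurora Bank at 3.854%.

Aurora Bank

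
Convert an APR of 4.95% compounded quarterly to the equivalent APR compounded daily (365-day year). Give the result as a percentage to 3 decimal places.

4.920%

EAR = (1 + 0.0495/4)^4 − 1 = 0.050426.
Solve (1 + r/365)^365 = 1.050426: r/365 = 1.050426^(1/365) − 1 = 0.000135, so r = 0.049200 = 4.920%.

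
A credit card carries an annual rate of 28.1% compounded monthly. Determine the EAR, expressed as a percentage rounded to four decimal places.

32.0170%

EAR = (1 + 0.281/12)^12 − 1.
= 1.320170 − 1 = 32.0170%.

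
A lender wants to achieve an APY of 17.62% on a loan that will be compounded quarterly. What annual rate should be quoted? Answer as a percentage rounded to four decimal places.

(1 + r/4)^4 − 1 = 0.1762, so 1 + r/4 = 1.1762^(1/4).
r/4 = 0.041407, so r = 0.165626 = 16.5626%.

16.5626%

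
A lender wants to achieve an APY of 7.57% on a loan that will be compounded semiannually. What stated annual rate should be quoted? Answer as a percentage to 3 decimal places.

7.432%

(1 + r/2)^2 − 1 = 0.0757, so 1 + r/2 = 1.0757^(1/2).
r/2 = 0.037160, so r = 0.074319 = 7.432%.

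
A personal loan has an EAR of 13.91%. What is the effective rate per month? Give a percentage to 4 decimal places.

1.0912%

The per-month rate i satisfies (1 + i)^12 = 1 + 0.1391.
i = 1.1391^(1/12) − 1 = 0.0109123 = 1.0912%.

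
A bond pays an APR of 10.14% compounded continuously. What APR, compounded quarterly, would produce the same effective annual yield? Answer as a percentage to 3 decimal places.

EAR under continuous compounding: e^0.1014 − 1 = 0.106719.
Solve (1 + r/4)^4 = 1.106719: r/4 = 1.106719^(1/4) − 1 = 0.025674, so r = 0.102696 = 10.270%.

10.270%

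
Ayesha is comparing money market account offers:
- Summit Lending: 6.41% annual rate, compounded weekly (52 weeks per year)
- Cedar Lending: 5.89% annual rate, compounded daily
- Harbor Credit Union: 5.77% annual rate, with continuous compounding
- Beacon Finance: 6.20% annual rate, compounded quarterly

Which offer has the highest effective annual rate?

Summit Lending

Summit Lending: (1 + 0.0641/52)^52 − 1 = 6.616%
Cedar Lending: (1 + 0.0589/365)^365 − 1 = 6.066%
Harbor Credit Union: e^0.0577 − 1 = 5.940%
Beacon Finance: (1 + 0.0620/4)^4 − 1 = 6.346%
The highest effective annual rate is Summit Lending at 6.616%.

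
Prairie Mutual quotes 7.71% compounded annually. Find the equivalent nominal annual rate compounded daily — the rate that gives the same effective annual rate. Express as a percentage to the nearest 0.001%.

7.428%

Compounded annually, EAR = nominal = 0.077100.
Solve (1 + r/365)^365 = 1.077100: r/365 = 1.077100^(1/365) − 1 = 0.000204, so r = 0.074280 = 7.428%.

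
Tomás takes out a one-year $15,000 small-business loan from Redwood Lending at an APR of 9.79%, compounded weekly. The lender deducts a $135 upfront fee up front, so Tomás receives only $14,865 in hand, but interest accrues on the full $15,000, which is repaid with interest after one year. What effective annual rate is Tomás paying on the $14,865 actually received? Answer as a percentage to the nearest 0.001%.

Amount owed after one year: 15,000 × (1 + 0.0979/52)^52 = 15,000 × 1.102751 = $16,541.26.
Effective rate on net proceeds: 16,541.26 / 14,865 − 1 = 0.112766 = 11.277%.

11.277%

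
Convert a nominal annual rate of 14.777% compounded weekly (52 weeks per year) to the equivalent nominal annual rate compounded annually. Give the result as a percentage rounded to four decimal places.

EAR = (1 + 0.14777/52)^52 − 1 = 0.159003.
Compounded annually, the equivalent nominal rate is the EAR itself: 15.9003%.

15.9003%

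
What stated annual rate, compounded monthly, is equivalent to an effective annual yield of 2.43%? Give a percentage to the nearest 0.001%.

(1 + r/12)^12 − 1 = 0.0243, so 1 + r/12 = 1.0243^(1/12).
r/12 = 0.002003, so r = 0.024033 = 2.403%.

2.403%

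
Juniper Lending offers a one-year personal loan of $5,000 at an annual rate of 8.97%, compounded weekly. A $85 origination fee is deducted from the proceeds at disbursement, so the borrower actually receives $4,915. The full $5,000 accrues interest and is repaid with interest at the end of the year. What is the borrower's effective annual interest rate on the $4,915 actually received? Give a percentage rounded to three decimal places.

11.268%

Amount owed after one year: 5,000 × (1 + 0.0897/52)^52 = 5,000 × 1.093762 = $5,468.81.
Effective rate on net proceeds: 5,468.81 / 4,915 − 1 = 0.112677 = 11.268%.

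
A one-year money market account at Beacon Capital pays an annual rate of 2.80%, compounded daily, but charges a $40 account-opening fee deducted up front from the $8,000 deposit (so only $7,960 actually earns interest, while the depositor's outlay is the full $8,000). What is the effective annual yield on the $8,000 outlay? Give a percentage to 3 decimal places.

2.325%

Value after one year: 7,960 × (1 + 0.0280/365)^365 = 7,960 × 1.028395 = $8,186.02.
Effective yield on the $8,000 outlay: 8,186.02 / 8,000 − 1 = 0.023253 = 2.325%.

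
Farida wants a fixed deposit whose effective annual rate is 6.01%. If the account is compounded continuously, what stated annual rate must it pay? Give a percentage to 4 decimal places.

Continuous: nominal r satisfies e^r − 1 = 0.0601.
r = ln(1 + 0.0601) = ln(1.0601) = 0.058363 = 5.8363%.

5.8363%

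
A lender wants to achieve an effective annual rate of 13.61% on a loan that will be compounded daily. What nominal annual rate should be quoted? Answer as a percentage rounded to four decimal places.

(1 + r/365)^365 − 1 = 0.1361, so 1 + r/365 = 1.1361^(1/365).
r/365 = 0.000350, so r = 0.127624 = 12.7624%.

12.7624%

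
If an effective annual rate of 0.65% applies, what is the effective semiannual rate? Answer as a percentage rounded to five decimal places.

0.32447%

The per-half-year rate i satisfies (1 + i)^2 = 1 + 0.0065.
i = 1.0065^(1/2) − 1 = 0.0032447 = 0.32447%.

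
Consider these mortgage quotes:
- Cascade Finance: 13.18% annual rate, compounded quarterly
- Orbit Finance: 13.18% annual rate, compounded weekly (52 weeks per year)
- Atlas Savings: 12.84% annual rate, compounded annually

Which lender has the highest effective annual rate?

Orbit Finance

Cascade Finance: (1 + 0.1318/4)^4 − 1 = 13.846%
Orbit Finance: (1 + 0.1318/52)^52 − 1 = 14.069%
Atlas Savings: compounded annually, EAR = 12.840%
The highest effective annual rate is Orbit Finance at 14.069%.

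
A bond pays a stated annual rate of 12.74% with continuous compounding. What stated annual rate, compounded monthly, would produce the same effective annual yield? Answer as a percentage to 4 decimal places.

12.8079%

EAR under continuous compounding: e^0.1274 − 1 = 0.135871.
Solve (1 + r/12)^12 = 1.135871: r/12 = 1.135871^(1/12) − 1 = 0.010673, so r = 0.128079 = 12.8079%.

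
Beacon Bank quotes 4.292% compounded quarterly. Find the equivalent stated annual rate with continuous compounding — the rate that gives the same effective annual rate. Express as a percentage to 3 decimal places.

4.269%

EAR = (1 + 0.04292/4)^4 − 1 = 0.043616.
Equivalent continuous rate: r = ln(1 + 0.043616) = 0.042691 = 4.269%.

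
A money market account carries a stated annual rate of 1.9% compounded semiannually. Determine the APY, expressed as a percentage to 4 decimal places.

1.9090%

EAR = (1 + 0.019/2)^2 − 1.
= 1.019090 − 1 = 1.9090%.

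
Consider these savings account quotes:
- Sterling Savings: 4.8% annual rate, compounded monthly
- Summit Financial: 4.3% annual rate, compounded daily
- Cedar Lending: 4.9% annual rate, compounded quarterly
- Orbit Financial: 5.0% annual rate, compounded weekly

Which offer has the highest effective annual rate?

Sterling Savings: (1 + 0.048/12)^12 − 1 = 4.907%
Summit Financial: (1 + 0.043/365)^365 − 1 = 4.394%
Cedar Lending: (1 + 0.049/4)^4 − 1 = 4.991%
Orbit Financial: (1 + 0.050/52)^52 − 1 = 5.125%
The highest effective annual rate is Orbit Financial at 5.125%.

Orbit Financial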